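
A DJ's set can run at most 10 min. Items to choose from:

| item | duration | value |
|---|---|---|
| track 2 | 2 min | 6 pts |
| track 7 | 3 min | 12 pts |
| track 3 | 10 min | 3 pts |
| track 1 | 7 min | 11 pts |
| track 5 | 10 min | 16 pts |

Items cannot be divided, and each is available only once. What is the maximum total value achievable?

Check high-value combinations within 10 min:
- track 7+track 1: duration 3+7=10, value 12+11=23
- track 2+track 7: duration 2+3=5, value 6+12=18
- track 2+track 1: duration 2+7=9, value 6+11=17
Best: 23 pts.

23 pts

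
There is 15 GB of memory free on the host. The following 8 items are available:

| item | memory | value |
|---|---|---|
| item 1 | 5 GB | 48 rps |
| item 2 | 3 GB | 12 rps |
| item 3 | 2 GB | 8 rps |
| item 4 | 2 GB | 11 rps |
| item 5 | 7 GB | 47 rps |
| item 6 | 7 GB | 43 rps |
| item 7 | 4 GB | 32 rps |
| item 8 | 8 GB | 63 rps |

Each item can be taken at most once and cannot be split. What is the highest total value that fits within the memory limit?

122 rps

This is a 0/1 knapsack; check combinations near the capacity.
- item 1+item 4+item 8: memory 5+2+8=15, value 48+11+63=122
- item 1+item 3+item 8: memory 5+2+8=15, value 48+8+63=119
- item 1+item 8: memory 5+8=13, value 48+63=111
- item 5+item 8: memory 7+8=15, value 47+63=110
Best: 122 rps.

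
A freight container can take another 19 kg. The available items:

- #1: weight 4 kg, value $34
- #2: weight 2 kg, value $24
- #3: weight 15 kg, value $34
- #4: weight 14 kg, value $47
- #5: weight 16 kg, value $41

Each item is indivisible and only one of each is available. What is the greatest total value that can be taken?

Check high-value combinations within 19 kg:
- #1+#4: weight 4+14=18, value 34+47=81
- #2+#4: weight 2+14=16, value 24+47=71
- #1+#3: weight 4+15=19, value 34+34=68
Best: $81.

$81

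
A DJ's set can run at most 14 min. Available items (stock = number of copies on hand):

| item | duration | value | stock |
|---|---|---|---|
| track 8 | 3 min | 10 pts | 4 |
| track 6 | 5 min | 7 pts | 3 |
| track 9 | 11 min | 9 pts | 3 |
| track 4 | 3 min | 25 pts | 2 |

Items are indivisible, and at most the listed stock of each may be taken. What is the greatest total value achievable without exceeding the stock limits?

70 pts

Top feasible selections:
- 2×track 8 + 2×track 4: duration 12, value 70
- 1×track 8 + 1×track 6 + 2×track 4: duration 14, value 67
- 1×track 8 + 2×track 4: duration 9, value 60
- 1×track 6 + 2×track 4: duration 11, value 57
Best: 70 pts.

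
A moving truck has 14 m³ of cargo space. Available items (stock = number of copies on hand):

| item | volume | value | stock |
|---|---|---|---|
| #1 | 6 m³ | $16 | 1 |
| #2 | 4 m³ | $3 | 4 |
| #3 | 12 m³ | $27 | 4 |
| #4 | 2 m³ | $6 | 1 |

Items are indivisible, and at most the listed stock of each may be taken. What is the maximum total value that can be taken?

$33

Top feasible selections:
- 1×#3 + 1×#4: volume 14, value 33
- 1×#3: volume 12, value 27
Best: $33.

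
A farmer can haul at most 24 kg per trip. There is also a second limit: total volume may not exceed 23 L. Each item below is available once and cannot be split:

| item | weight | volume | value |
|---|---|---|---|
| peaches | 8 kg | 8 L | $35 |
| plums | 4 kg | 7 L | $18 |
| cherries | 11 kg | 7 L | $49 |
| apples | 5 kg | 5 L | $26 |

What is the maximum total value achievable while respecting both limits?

$110

Feasible sets respecting both limits:
- peaches+cherries+apples: weight 24, volume 20, value 110
- peaches+plums+cherries: weight 23, volume 22, value 102
- plums+cherries+apples: weight 20, volume 19, value 93
- peaches+cherries: weight 19, volume 15, value 84
Best: $110.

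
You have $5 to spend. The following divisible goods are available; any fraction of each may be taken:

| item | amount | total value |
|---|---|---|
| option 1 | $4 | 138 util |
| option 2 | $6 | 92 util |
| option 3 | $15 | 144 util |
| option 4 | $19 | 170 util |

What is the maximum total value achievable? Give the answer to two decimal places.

Take in order of value per unit:
- option 1 (138/4 per unit): all 4 → value 138, running total 138.00
- option 2 (92/6 per unit): 1 of 6 → value 1×92/6 = 15.3333, running total 153.33
Total 153.33.

153.33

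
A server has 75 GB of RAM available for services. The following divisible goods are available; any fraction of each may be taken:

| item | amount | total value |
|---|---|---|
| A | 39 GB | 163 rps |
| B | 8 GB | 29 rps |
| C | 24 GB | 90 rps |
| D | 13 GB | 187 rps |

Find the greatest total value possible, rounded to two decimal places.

Take in order of value per unit:
- D (187/13 per unit): all 13 → value 187, running total 187.00
- A (163/39 per unit): all 39 → value 163, running total 350.00
- C (90/24 per unit): 23 of 24 → value 23×90/24 = 86.2500, running total 436.25
Total 436.25.

436.25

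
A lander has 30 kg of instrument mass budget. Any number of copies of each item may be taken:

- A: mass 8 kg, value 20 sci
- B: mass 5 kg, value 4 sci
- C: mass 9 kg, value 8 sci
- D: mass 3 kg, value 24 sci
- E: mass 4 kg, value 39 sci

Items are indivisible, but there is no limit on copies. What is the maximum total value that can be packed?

282 sci

Best value-per-unit is E at 39/4; filling with it alone gives 7×39 = 273.
Optimal mix: 2×D + 6×E → mass 30, value 282.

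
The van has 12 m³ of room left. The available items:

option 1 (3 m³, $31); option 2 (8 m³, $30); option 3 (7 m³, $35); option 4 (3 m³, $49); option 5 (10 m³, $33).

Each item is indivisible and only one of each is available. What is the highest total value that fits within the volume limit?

$84

Check high-value combinations within 12 m³:
- option 3+option 4: volume 7+3=10, value 35+49=84
- option 1+option 4: volume 3+3=6, value 31+49=80
- option 2+option 4: volume 8+3=11, value 30+49=79
- option 1+option 3: volume 3+7=10, value 31+35=66
- option 1+option 2: volume 3+8=11, value 31+30=61
Best: $84.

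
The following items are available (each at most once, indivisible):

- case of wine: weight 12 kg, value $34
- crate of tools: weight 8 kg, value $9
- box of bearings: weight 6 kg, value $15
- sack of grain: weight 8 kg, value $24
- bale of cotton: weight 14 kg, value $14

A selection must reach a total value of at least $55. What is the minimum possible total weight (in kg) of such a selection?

20

Subsets with value ≥ 55, sorted by total weight:
- case of wine+sack of grain: weight 20, value 58
- case of wine+box of bearings+sack of grain: weight 26, value 73
- case of wine+crate of tools+box of bearings: weight 26, value 58
Minimum weight: 20 kg.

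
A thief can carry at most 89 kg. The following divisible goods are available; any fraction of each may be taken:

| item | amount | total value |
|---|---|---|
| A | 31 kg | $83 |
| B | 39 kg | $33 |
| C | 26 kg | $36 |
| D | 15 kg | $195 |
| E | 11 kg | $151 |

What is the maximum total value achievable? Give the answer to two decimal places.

Take in order of value per unit:
- E (151/11 per unit): all 11 → value 151, running total 151.00
- D (195/15 per unit): all 15 → value 195, running total 346.00
- A (83/31 per unit): all 31 → value 83, running total 429.00
- C (36/26 per unit): all 26 → value 36, running total 465.00
- B (33/39 per unit): 6 of 39 → value 6×33/39 = 5.0769, running total 470.08
Total 470.08.

470.08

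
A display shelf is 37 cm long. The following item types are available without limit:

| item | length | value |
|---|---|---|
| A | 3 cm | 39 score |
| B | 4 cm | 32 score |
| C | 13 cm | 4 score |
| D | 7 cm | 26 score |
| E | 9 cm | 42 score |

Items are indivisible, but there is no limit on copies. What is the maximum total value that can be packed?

Best value-per-unit is A at 39/3, and filling with it alone uses length 12×3=36. No mix of the others beats 12×39 = 468.

468 score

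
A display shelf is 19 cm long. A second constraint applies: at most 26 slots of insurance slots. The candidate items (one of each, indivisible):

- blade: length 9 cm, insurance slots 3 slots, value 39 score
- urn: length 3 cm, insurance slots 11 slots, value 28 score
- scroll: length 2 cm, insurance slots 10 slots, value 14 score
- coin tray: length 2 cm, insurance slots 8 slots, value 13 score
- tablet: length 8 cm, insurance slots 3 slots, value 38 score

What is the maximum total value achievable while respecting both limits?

91 score

Feasible sets respecting both limits:
- blade+scroll+tablet: length 19, insurance slots 16, value 91
- blade+coin tray+tablet: length 19, insurance slots 14, value 90
- blade+urn+scroll: length 14, insurance slots 24, value 81
- blade+urn+coin tray: length 14, insurance slots 22, value 80
Best: 91 score.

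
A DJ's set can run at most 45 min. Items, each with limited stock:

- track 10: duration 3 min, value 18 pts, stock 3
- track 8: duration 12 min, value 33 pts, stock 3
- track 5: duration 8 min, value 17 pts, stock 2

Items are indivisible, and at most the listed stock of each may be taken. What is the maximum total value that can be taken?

Top feasible selections:
- 3×track 10 + 3×track 8: duration 45, value 153
- 3×track 10 + 2×track 8 + 1×track 5: duration 41, value 137
Best: 153 pts.

153 pts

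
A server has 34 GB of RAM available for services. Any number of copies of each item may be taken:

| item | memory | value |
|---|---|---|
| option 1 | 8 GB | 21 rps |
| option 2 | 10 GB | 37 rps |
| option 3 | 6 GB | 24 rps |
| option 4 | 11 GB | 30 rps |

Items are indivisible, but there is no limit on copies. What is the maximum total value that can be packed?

Best value-per-unit is option 3 at 24/6; filling with it alone gives 5×24 = 120.
Optimal mix: 1×option 2 + 4×option 3 → memory 34, value 133.

133 rps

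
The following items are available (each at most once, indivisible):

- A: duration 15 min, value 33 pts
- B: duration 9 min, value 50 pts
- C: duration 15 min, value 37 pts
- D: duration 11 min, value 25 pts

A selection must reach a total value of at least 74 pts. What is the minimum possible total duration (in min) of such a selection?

Subsets with value ≥ 74, sorted by total duration:
- B+D: duration 20, value 75
- B+C: duration 24, value 87
- A+B: duration 24, value 83
Minimum duration: 20 min.

20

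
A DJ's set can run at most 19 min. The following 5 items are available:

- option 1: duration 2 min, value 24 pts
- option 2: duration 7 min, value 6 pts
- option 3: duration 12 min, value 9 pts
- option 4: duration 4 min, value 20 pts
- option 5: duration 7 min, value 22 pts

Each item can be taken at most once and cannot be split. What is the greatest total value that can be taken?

66 pts

Check high-value combinations within 19 min:
- option 1+option 4+option 5: duration 2+4+7=13, value 24+20+22=66
- option 1+option 3+option 4: duration 2+12+4=18, value 24+9+20=53
- option 1+option 2+option 5: duration 2+7+7=16, value 24+6+22=52
- option 1+option 2+option 4: duration 2+7+4=13, value 24+6+20=50
Best: 66 pts.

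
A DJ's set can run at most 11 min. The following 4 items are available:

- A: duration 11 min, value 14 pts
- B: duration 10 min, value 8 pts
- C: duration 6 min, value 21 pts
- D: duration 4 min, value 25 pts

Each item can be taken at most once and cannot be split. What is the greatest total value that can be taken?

46 pts

Check high-value combinations within 11 min:
- C+D: duration 6+4=10, value 21+25=46
- D: duration 4, value 25
- C: duration 6, value 21
Best: 46 pts.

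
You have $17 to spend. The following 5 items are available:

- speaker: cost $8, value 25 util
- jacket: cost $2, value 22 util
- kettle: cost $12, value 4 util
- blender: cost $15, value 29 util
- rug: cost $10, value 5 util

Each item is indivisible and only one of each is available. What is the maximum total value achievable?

51 util

This is a 0/1 knapsack; check combinations near the capacity.
- jacket+blender: cost 2+15=17, value 22+29=51
- speaker+jacket: cost 8+2=10, value 25+22=47
- blender: cost 15, value 29
Best: 51 util.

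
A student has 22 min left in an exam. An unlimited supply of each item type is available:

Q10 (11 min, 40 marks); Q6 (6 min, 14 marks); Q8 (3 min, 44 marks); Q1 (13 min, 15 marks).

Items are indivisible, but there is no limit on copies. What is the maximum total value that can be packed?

308 marks

Best value-per-unit is Q8 at 44/3, and filling with it alone uses time 7×3=21. No mix of the others beats 7×44 = 308.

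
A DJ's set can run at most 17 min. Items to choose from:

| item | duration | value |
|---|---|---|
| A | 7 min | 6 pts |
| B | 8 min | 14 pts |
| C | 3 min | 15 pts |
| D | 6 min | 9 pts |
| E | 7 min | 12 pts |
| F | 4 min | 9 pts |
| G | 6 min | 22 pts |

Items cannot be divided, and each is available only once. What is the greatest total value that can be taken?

51 pts

Check high-value combinations within 17 min:
- B+C+G: duration 8+3+6=17, value 14+15+22=51
- C+E+G: duration 3+7+6=16, value 15+12+22=49
- C+F+G: duration 3+4+6=13, value 15+9+22=46
Best: 51 pts.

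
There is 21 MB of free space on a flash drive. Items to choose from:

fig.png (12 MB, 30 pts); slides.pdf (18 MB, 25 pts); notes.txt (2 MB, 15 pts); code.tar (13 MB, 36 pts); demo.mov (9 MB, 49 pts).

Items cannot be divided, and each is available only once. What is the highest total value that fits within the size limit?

Check high-value combinations within 21 MB:
- fig.png+demo.mov: size 12+9=21, value 30+49=79
- notes.txt+demo.mov: size 2+9=11, value 15+49=64
- notes.txt+code.tar: size 2+13=15, value 15+36=51
- demo.mov: size 9, value 49
Best: 79 pts.

79 pts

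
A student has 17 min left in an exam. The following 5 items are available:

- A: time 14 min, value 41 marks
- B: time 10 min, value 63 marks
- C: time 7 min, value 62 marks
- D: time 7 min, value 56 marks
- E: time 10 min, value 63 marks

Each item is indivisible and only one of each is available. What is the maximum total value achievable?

125 marks

Check high-value combinations within 17 min:
- B+C: time 10+7=17, value 63+62=125
- C+E: time 7+10=17, value 62+63=125
- B+D: time 10+7=17, value 63+56=119
- D+E: time 7+10=17, value 56+63=119
Best: 125 marks.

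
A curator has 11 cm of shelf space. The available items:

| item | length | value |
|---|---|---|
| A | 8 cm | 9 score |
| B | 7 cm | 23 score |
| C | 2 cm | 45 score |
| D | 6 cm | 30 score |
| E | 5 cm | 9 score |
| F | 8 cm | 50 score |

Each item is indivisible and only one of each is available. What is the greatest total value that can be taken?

Check high-value combinations within 11 cm:
- C+F: length 2+8=10, value 45+50=95
- C+D: length 2+6=8, value 45+30=75
- B+C: length 7+2=9, value 23+45=68
Best: 95 score.

95 score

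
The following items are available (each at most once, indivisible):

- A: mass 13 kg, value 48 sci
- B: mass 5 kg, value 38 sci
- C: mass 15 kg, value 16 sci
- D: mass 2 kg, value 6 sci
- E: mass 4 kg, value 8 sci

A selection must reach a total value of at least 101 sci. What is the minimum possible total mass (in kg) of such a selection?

33

Subsets with value ≥ 101, sorted by total mass:
- A+B+C: mass 33, value 102
- A+B+C+D: mass 35, value 108
- A+B+C+E: mass 37, value 110
- A+B+C+D+E: mass 39, value 116
Minimum mass: 33 kg.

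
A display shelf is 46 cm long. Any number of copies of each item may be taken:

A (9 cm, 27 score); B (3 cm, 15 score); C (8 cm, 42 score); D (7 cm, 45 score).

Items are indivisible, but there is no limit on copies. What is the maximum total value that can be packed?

Best value-per-unit is D at 45/7; filling with it alone gives 6×45 = 270.
Optimal mix: 1×B + 6×D → length 45, value 285.

285 score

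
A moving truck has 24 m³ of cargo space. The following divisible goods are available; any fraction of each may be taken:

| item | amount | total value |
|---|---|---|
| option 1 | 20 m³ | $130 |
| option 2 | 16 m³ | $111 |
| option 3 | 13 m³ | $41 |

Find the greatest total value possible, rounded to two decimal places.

Take in order of value per unit:
- option 2 (111/16 per unit): all 16 → value 111, running total 111.00
- option 1 (130/20 per unit): 8 of 20 → value 8×130/20 = 52.0000, running total 163.00
Total 163.00.

163.00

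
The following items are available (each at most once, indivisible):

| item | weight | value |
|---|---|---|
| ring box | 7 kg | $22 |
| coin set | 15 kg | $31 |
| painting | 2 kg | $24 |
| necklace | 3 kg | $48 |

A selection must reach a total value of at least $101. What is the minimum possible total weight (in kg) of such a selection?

20

Subsets with value ≥ 101, sorted by total weight:
- coin set+painting+necklace: weight 20, value 103
- ring box+coin set+necklace: weight 25, value 101
- ring box+coin set+painting+necklace: weight 27, value 125
Minimum weight: 20 kg.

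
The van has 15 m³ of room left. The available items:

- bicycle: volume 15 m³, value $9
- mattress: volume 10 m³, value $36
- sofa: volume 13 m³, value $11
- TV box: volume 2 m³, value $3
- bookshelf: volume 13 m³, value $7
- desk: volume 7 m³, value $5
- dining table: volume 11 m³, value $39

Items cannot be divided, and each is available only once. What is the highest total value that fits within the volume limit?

$42

Check high-value combinations within 15 m³:
- TV box+dining table: volume 2+11=13, value 3+39=42
- dining table: volume 11, value 39
- mattress+TV box: volume 10+2=12, value 36+3=39
- mattress: volume 10, value 36
Best: $42.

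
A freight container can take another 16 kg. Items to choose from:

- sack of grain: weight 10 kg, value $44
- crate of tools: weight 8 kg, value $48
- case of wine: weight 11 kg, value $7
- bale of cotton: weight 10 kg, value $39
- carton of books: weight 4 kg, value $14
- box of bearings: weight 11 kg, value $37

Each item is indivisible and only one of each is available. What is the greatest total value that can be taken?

Check high-value combinations within 16 kg:
- crate of tools+carton of books: weight 8+4=12, value 48+14=62
- sack of grain+carton of books: weight 10+4=14, value 44+14=58
- bale of cotton+carton of books: weight 10+4=14, value 39+14=53
- carton of books+box of bearings: weight 4+11=15, value 14+37=51
- crate of tools: weight 8, value 48
Best: $62.

$62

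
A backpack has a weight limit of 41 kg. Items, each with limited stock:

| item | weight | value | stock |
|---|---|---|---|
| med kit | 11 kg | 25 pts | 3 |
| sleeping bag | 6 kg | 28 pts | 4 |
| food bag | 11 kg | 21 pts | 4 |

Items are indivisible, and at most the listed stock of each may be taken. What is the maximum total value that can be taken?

137 pts

Top feasible selections:
- 1×med kit + 4×sleeping bag: weight 35, value 137
- 2×med kit + 3×sleeping bag: weight 40, value 134
- 4×sleeping bag + 1×food bag: weight 35, value 133
Best: 137 pts.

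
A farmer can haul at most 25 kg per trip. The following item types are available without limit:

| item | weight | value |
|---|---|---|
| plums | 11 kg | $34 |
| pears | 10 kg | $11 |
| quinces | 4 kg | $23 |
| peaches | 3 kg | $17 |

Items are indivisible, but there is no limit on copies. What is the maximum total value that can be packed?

Best value-per-unit is quinces at 23/4; filling with it alone gives 6×23 = 138.
Optimal mix: 4×quinces + 3×peaches → weight 25, value 143.

$143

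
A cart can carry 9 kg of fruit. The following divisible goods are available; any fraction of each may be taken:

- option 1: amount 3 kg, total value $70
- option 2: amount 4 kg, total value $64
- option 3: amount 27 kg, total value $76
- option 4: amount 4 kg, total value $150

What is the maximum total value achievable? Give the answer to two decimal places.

252.00

Take in order of value per unit:
- option 4 (150/4 per unit): all 4 → value 150, running total 150.00
- option 1 (70/3 per unit): all 3 → value 70, running total 220.00
- option 2 (64/4 per unit): 2 of 4 → value 2×64/4 = 32.0000, running total 252.00
Total 252.00.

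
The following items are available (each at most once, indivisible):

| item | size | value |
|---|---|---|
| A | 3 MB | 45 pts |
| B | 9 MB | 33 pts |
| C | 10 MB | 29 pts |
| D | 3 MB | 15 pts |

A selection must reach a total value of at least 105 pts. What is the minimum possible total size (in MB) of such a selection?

Subsets with value ≥ 105, sorted by total size:
- A+B+C: size 22, value 107
- A+B+C+D: size 25, value 122
Minimum size: 22 MB.

22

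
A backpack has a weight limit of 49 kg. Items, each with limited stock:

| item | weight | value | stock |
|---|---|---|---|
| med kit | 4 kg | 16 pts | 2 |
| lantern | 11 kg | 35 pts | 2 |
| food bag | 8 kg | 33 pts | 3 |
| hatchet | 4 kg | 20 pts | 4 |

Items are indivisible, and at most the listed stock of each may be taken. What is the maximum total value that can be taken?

Best selections within weight 49 and stock limits:
- 2×med kit + 3×food bag + 4×hatchet: weight 48, value 211
- 1×med kit + 1×lantern + 2×food bag + 4×hatchet: weight 47, value 197
- 1×med kit + 3×food bag + 4×hatchet: weight 44, value 195
- 1×lantern + 3×food bag + 3×hatchet: weight 47, value 194
Best: 211 pts.

211 pts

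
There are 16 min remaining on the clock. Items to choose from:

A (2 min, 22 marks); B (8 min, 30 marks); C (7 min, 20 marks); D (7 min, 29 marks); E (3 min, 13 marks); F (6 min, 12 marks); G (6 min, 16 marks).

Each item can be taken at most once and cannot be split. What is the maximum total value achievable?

This is a 0/1 knapsack; check combinations near the capacity.
- A+C+D: time 2+7+7=16, value 22+20+29=71
- A+B+G: time 2+8+6=16, value 22+30+16=68
- A+D+G: time 2+7+6=15, value 22+29+16=67
- A+B+E: time 2+8+3=13, value 22+30+13=65
- A+D+E: time 2+7+3=12, value 22+29+13=64
Best: 71 marks.

71 marks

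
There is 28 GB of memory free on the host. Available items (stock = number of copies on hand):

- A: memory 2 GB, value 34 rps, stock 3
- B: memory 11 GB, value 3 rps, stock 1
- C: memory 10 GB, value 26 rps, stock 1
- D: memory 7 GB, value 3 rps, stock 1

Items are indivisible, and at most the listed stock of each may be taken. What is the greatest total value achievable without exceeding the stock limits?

131 rps

Top feasible selections:
- 3×A + 1×C + 1×D: memory 23, value 131
- 3×A + 1×B + 1×C: memory 27, value 131
- 3×A + 1×C: memory 16, value 128
Best: 131 rps.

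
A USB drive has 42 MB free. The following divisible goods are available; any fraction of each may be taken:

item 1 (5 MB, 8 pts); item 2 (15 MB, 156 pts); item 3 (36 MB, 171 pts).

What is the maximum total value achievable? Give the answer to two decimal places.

284.25

Take in order of value per unit:
- item 2 (156/15 per unit): all 15 → value 156, running total 156.00
- item 3 (171/36 per unit): 27 of 36 → value 27×171/36 = 128.2500, running total 284.25
Total 284.25.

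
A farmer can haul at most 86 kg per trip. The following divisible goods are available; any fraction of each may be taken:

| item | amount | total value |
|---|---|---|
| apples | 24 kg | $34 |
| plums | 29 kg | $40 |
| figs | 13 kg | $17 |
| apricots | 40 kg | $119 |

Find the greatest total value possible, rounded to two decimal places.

183.34

Take in order of value per unit:
- apricots (119/40 per unit): all 40 → value 119, running total 119.00
- apples (34/24 per unit): all 24 → value 34, running total 153.00
- plums (40/29 per unit): 22 of 29 → value 22×40/29 = 30.3448, running total 183.34
Total 183.34.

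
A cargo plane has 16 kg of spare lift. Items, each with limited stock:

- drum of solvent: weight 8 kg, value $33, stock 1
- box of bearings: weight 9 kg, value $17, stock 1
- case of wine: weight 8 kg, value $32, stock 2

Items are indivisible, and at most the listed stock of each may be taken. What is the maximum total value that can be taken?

Top feasible selections:
- 1×drum of solvent + 1×case of wine: weight 16, value 65
- 2×case of wine: weight 16, value 64
- 1×drum of solvent: weight 8, value 33
- 1×case of wine: weight 8, value 32
Best: $65.

$65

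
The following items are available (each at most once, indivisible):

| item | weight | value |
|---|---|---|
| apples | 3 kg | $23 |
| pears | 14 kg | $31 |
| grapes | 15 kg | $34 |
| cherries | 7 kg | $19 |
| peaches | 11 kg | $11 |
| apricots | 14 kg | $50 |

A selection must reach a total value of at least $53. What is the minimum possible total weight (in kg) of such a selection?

Subsets with value ≥ 53, sorted by total weight:
- apples+apricots: weight 17, value 73
- apples+pears: weight 17, value 54
Minimum weight: 17 kg.

17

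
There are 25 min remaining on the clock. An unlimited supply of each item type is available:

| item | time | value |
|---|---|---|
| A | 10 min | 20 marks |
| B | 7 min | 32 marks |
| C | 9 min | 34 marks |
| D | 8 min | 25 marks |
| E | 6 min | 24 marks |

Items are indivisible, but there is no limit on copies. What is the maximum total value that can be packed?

104 marks

Best value-per-unit is B at 32/7; filling with it alone gives 3×32 = 96.
Optimal mix: 1×B + 3×E → time 25, value 104.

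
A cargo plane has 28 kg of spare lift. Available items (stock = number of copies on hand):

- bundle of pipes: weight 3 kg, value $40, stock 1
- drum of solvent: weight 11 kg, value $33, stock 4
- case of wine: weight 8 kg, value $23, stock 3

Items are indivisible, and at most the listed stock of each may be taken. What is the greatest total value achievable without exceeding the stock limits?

Best selections within weight 28 and stock limits:
- 1×bundle of pipes + 3×case of wine: weight 27, value 109
- 1×bundle of pipes + 2×drum of solvent: weight 25, value 106
- 1×bundle of pipes + 1×drum of solvent + 1×case of wine: weight 22, value 96
- 1×bundle of pipes + 2×case of wine: weight 19, value 86
Best: $109.

$109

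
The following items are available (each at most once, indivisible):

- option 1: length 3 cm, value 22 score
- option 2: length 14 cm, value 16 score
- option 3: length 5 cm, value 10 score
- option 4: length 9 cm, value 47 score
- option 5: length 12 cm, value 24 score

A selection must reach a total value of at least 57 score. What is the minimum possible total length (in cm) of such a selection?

12

Subsets with value ≥ 57, sorted by total length:
- option 1+option 4: length 12, value 69
- option 3+option 4: length 14, value 57
- option 1+option 3+option 4: length 17, value 79
- option 4+option 5: length 21, value 71
Minimum length: 12 cm.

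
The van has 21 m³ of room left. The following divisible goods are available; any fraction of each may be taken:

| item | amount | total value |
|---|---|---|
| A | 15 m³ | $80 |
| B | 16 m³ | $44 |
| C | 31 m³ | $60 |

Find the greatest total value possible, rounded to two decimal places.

Take in order of value per unit:
- A (80/15 per unit): all 15 → value 80, running total 80.00
- B (44/16 per unit): 6 of 16 → value 6×44/16 = 16.5000, running total 96.50
Total 96.50.

96.50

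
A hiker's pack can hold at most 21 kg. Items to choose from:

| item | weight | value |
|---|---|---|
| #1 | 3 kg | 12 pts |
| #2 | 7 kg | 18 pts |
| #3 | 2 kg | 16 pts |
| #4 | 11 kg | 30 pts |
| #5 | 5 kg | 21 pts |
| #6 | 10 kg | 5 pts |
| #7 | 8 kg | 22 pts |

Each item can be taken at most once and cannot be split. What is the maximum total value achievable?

Check high-value combinations within 21 kg:
- #1+#3+#4+#5: weight 3+2+11+5=21, value 12+16+30+21=79
- #1+#3+#5+#7: weight 3+2+5+8=18, value 12+16+21+22=71
- #1+#2+#3+#7: weight 3+7+2+8=20, value 12+18+16+22=68
Best: 79 pts.

79 pts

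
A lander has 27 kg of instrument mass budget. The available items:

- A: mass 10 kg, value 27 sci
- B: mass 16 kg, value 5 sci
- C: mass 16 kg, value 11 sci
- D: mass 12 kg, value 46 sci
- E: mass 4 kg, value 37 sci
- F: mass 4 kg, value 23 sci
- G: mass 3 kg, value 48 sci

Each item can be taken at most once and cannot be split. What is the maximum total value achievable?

154 sci

Check high-value combinations within 27 kg:
- D+E+F+G: mass 12+4+4+3=23, value 46+37+23+48=154
- A+E+F+G: mass 10+4+4+3=21, value 27+37+23+48=135
- D+E+G: mass 12+4+3=19, value 46+37+48=131
- A+D+G: mass 10+12+3=25, value 27+46+48=121
- C+E+F+G: mass 16+4+4+3=27, value 11+37+23+48=119
Best: 154 sci.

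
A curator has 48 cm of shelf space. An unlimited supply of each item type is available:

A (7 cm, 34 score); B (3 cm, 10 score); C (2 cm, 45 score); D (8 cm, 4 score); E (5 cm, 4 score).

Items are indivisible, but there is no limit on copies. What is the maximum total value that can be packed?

1080 score

Best value-per-unit is C at 45/2, and filling with it alone uses length 24×2=48. No mix of the others beats 24×45 = 1080.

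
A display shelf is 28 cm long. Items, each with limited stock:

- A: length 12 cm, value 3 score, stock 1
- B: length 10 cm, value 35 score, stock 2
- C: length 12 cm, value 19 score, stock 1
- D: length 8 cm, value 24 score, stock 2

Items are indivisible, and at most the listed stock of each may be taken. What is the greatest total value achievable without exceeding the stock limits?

94 score

Best selections within length 28 and stock limits:
- 2×B + 1×D: length 28, value 94
- 1×B + 2×D: length 26, value 83
Best: 94 score.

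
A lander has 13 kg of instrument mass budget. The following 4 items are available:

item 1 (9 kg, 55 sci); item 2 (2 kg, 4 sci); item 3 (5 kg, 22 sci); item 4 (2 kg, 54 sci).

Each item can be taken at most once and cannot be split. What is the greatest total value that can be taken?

113 sci

Check high-value combinations within 13 kg:
- item 1+item 2+item 4: mass 9+2+2=13, value 55+4+54=113
- item 1+item 4: mass 9+2=11, value 55+54=109
- item 2+item 3+item 4: mass 2+5+2=9, value 4+22+54=80
- item 3+item 4: mass 5+2=7, value 22+54=76
- item 1+item 2: mass 9+2=11, value 55+4=59
Best: 113 sci.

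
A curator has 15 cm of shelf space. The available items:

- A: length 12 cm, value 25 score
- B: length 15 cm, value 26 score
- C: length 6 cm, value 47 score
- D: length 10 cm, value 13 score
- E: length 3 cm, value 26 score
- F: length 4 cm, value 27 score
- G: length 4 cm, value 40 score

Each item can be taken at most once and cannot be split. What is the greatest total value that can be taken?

Check high-value combinations within 15 cm:
- C+F+G: length 6+4+4=14, value 47+27+40=114
- C+E+G: length 6+3+4=13, value 47+26+40=113
- C+E+F: length 6+3+4=13, value 47+26+27=100
- E+F+G: length 3+4+4=11, value 26+27+40=93
- C+G: length 6+4=10, value 47+40=87
Best: 114 score.

114 score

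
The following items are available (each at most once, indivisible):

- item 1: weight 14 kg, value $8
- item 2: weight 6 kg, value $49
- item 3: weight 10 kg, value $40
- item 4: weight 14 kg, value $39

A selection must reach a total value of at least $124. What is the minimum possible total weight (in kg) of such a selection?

30

Subsets with value ≥ 124, sorted by total weight:
- item 2+item 3+item 4: weight 30, value 128
- item 1+item 2+item 3+item 4: weight 44, value 136
Minimum weight: 30 kg.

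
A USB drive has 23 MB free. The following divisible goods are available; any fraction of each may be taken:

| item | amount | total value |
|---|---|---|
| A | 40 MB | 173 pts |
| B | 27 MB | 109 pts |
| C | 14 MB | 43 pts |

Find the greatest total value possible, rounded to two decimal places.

Take in order of value per unit:
- A (173/40 per unit): 23 of 40 → value 23×173/40 = 99.4750, running total 99.48
Total 99.48.

99.48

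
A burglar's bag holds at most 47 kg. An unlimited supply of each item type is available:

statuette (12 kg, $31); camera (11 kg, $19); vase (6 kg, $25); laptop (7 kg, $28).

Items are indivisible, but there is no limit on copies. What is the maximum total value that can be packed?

$190

Best value-per-unit is vase at 25/6; filling with it alone gives 7×25 = 175.
Optimal mix: 2×vase + 5×laptop → weight 47, value 190.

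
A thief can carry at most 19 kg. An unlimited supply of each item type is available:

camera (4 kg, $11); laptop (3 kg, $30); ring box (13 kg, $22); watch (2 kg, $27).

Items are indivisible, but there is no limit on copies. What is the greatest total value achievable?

$246

Best value-per-unit is watch at 27/2; filling with it alone gives 9×27 = 243.
Optimal mix: 1×laptop + 8×watch → weight 19, value 246.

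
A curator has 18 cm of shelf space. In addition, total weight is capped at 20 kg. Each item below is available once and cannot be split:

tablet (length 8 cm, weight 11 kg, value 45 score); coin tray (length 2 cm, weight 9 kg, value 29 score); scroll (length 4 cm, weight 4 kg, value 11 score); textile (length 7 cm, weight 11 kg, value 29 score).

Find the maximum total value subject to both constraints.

74 score

Feasible sets respecting both limits:
- tablet+coin tray: length 10, weight 20, value 74
- coin tray+textile: length 9, weight 20, value 58
- tablet+scroll: length 12, weight 15, value 56
Best: 74 score.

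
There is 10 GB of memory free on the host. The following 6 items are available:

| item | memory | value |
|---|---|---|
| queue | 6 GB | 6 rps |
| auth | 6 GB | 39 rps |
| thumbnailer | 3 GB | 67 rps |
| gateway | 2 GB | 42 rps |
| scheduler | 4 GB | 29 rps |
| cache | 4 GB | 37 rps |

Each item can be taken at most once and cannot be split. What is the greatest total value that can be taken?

146 rps

Check high-value combinations within 10 GB:
- thumbnailer+gateway+cache: memory 3+2+4=9, value 67+42+37=146
- thumbnailer+gateway+scheduler: memory 3+2+4=9, value 67+42+29=138
- thumbnailer+gateway: memory 3+2=5, value 67+42=109
Best: 146 rps.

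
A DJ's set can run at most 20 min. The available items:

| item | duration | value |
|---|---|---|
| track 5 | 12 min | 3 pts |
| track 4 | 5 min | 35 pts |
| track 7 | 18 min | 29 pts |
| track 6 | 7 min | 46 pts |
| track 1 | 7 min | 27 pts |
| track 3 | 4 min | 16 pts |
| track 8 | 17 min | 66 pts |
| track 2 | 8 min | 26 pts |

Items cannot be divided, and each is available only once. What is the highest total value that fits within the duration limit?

This is a 0/1 knapsack; check combinations near the capacity.
- track 4+track 6+track 1: duration 5+7+7=19, value 35+46+27=108
- track 4+track 6+track 2: duration 5+7+8=20, value 35+46+26=107
- track 4+track 6+track 3: duration 5+7+4=16, value 35+46+16=97
- track 6+track 1+track 3: duration 7+7+4=18, value 46+27+16=89
Best: 108 pts.

108 pts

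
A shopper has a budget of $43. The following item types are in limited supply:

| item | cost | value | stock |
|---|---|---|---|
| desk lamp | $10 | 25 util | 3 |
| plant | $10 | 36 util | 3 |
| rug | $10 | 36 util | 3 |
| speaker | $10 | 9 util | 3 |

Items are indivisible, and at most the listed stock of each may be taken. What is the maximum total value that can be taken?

144 util

Top feasible selections:
- 1×plant + 3×rug: cost 40, value 144
- 2×plant + 2×rug: cost 40, value 144
- 3×plant + 1×rug: cost 40, value 144
Best: 144 util.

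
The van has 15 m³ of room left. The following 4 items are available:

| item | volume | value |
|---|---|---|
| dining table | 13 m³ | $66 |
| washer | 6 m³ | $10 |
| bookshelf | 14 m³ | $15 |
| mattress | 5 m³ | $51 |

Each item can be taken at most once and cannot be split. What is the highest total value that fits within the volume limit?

Check high-value combinations within 15 m³:
- dining table: volume 13, value 66
- washer+mattress: volume 6+5=11, value 10+51=61
- mattress: volume 5, value 51
- bookshelf: volume 14, value 15
Best: $66.

$66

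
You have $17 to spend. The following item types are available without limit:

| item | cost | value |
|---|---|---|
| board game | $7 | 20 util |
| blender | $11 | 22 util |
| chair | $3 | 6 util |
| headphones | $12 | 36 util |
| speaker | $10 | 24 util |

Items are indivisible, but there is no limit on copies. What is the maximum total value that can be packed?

46 util

Best value-per-unit is headphones at 36/12; filling with it alone gives 1×36 = 36.
Optimal mix: 2×board game + 1×chair → cost 17, value 46.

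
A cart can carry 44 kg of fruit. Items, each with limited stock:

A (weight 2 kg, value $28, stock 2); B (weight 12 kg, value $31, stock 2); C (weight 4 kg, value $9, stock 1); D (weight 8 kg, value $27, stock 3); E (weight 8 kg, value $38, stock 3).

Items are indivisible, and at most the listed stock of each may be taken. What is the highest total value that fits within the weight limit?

$224

Top feasible selections:
- 2×A + 2×D + 3×E: weight 44, value 224
- 2×A + 3×D + 2×E: weight 44, value 213
- 2×A + 1×B + 1×C + 3×E: weight 44, value 210
- 2×A + 1×C + 1×D + 3×E: weight 40, value 206
Best: $224.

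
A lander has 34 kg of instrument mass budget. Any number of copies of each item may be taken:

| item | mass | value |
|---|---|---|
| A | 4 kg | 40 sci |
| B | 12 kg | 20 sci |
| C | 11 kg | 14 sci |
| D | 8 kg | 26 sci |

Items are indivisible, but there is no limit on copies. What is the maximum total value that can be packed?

320 sci

Best value-per-unit is A at 40/4, and filling with it alone uses mass 8×4=32. No mix of the others beats 8×40 = 320.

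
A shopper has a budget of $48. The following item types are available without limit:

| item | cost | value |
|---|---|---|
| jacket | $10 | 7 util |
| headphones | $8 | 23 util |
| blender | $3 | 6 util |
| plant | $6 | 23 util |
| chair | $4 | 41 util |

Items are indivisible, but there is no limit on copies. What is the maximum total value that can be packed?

Best value-per-unit is chair at 41/4, and filling with it alone uses cost 12×4=48. No mix of the others beats 12×41 = 492.

492 util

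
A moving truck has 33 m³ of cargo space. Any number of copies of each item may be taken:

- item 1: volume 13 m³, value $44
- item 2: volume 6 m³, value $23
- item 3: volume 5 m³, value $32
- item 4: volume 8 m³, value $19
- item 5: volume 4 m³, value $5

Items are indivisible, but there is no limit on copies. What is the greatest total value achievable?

Best value-per-unit is item 3 at 32/5, and filling with it alone uses volume 6×5=30. No mix of the others beats 6×32 = 192.

$192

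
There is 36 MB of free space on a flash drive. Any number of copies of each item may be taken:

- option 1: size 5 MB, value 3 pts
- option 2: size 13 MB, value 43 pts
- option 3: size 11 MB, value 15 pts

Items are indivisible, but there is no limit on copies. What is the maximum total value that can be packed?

Best value-per-unit is option 2 at 43/13; filling with it alone gives 2×43 = 86.
Optimal mix: 2×option 1 + 2×option 2 → size 36, value 92.

92 pts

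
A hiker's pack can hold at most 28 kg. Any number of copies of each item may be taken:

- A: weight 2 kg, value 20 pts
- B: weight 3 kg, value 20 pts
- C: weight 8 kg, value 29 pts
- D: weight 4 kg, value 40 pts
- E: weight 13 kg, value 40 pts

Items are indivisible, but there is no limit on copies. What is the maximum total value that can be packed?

280 pts

Best value-per-unit is A at 20/2, and filling with it alone uses weight 14×2=28. No mix of the others beats 14×20 = 280.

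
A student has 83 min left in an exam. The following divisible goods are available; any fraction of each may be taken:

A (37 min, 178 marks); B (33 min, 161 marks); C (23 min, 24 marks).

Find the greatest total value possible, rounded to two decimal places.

352.57

Take in order of value per unit:
- B (161/33 per unit): all 33 → value 161, running total 161.00
- A (178/37 per unit): all 37 → value 178, running total 339.00
- C (24/23 per unit): 13 of 23 → value 13×24/23 = 13.5652, running total 352.57
Total 352.57.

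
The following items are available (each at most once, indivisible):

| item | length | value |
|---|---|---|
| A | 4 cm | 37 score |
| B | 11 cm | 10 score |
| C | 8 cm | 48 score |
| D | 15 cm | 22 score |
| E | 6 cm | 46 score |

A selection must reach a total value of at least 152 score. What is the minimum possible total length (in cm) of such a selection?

33

Subsets with value ≥ 152, sorted by total length:
- A+C+D+E: length 33, value 153
- A+B+C+D+E: length 44, value 163
Minimum length: 33 cm.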